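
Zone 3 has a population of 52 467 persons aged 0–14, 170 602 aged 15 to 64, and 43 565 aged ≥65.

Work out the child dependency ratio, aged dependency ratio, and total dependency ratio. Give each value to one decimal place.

Youth dependency ratio: 30.8
Old-age dependency ratio: 25.5
Total dependency ratio: 56.3

Youth dependency ratio = 52 467 / 170 602 × 100 = 30.8
Old-age dependency ratio = 43 565 / 170 602 × 100 = 25.5
Total dependency ratio = (52 467 + 43 565) / 170 602 × 100 = 96 032 / 170 602 × 100 = 56.3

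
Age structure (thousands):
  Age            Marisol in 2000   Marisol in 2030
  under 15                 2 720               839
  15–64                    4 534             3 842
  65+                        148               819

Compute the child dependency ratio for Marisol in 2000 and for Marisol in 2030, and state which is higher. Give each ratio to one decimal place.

Marisol in 2000: 2 720 / 4 534 × 100 = 60.0
Marisol in 2030: 839 / 3 842 × 100 = 21.8

Marisol in 2000: 60.0
Marisol in 2030: 21.8
Higher: Marisol in 2000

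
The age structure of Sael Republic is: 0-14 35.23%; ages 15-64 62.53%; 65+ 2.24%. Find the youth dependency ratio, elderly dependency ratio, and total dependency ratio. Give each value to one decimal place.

Youth dependency ratio = 35.23 / 62.53 × 100 = 56.3
Old-age dependency ratio = 2.24 / 62.53 × 100 = 3.6
Total dependency ratio = (35.23 + 2.24) / 62.53 × 100 = 37.47 / 62.53 × 100 = 59.9

Youth dependency ratio: 56.3
Old-age dependency ratio: 3.6
Total dependency ratio: 59.9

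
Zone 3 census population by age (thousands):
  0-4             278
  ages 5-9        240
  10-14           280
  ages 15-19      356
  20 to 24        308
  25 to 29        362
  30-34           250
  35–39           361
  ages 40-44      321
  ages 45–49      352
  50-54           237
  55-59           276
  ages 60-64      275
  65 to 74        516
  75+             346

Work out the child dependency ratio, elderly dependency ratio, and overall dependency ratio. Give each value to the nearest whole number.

0–14: 278 + 240 + 280 = 798
15–64: 356 + 308 + 362 + 250 + 361 + 321 + 352 + 237 + 276 + 275 = 3,098
65+: 516 + 346 = 862
Youth dependency ratio = 798 / 3,098 × 100 = 26
Old-age dependency ratio = 862 / 3,098 × 100 = 28
Total dependency ratio = (798 + 862) / 3,098 × 100 = 1,660 / 3,098 × 100 = 54

Youth dependency ratio: 26
Old-age dependency ratio: 28
Total dependency ratio: 54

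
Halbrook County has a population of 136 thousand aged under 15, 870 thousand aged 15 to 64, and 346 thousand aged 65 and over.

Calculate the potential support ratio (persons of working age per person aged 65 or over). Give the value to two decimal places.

Potential support ratio = 870 / 346 = 2.51

Potential support ratio: 2.51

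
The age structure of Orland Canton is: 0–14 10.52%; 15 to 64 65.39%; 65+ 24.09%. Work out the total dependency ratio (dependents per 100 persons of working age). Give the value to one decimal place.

Total dependency ratio: 52.9

Total dependency ratio = (10.52 + 24.09) / 65.39 × 100 = 34.61 / 65.39 × 100 = 52.9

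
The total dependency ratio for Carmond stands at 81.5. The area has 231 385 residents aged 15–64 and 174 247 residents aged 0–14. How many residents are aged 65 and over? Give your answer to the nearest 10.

Aged 65 and over: 14 330

Total dependency ratio = (youth + elderly) / working-age × 100
81.5 = (174 247 + E) / 231 385 × 100
⇒ 14 330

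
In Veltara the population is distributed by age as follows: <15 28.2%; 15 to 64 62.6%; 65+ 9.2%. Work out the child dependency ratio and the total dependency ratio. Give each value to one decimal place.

Youth dependency ratio: 45.0
Total dependency ratio: 59.7

Youth dependency ratio = 28.2 / 62.6 × 100 = 45.0
Total dependency ratio = (28.2 + 9.2) / 62.6 × 100 = 37.4 / 62.6 × 100 = 59.7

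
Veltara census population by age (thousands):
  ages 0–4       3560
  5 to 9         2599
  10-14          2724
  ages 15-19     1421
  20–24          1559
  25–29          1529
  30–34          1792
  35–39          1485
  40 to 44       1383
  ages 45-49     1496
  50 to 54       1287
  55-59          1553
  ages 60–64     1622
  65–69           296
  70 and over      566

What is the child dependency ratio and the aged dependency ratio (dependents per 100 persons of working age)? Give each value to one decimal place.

0–14: 3560 + 2599 + 2724 = 8883
15–64: 1421 + 1559 + 1529 + 1792 + 1485 + 1383 + 1496 + 1287 + 1553 + 1622 = 15127
65+: 296 + 566 = 862
Youth dependency ratio = 8883 / 15127 × 100 = 58.7
Old-age dependency ratio = 862 / 15127 × 100 = 5.7

Youth dependency ratio: 58.7
Old-age dependency ratio: 5.7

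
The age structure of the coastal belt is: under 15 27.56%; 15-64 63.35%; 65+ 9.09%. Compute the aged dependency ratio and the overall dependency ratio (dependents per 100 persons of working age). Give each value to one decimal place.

Old-age dependency ratio = 9.09 / 63.35 × 100 = 14.3
Total dependency ratio = (27.56 + 9.09) / 63.35 × 100 = 36.65 / 63.35 × 100 = 57.9

Old-age dependency ratio: 14.3
Total dependency ratio: 57.9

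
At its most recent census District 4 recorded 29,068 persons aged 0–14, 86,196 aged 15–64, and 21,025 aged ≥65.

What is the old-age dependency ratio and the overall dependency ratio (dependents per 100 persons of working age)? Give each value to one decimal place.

Old-age dependency ratio = 21,025 / 86,196 × 100 = 24.4
Total dependency ratio = (29,068 + 21,025) / 86,196 × 100 = 50,093 / 86,196 × 100 = 58.1

Old-age dependency ratio: 24.4
Total dependency ratio: 58.1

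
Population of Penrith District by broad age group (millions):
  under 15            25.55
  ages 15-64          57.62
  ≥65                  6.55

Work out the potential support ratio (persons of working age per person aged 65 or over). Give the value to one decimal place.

Potential support ratio = 57.62 / 6.55 = 8.8

Potential support ratio: 8.8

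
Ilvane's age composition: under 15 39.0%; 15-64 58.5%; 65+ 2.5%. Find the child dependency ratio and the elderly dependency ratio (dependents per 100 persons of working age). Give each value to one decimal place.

Youth dependency ratio: 66.7
Old-age dependency ratio: 4.3

Youth dependency ratio = 39.0 / 58.5 × 100 = 66.7
Old-age dependency ratio = 2.5 / 58.5 × 100 = 4.3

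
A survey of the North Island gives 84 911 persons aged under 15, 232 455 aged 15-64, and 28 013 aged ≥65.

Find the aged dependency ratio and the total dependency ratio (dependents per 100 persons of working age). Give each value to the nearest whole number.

Old-age dependency ratio: 12
Total dependency ratio: 49

Old-age dependency ratio = 28 013 / 232 455 × 100 = 12
Total dependency ratio = (84 911 + 28 013) / 232 455 × 100 = 112 924 / 232 455 × 100 = 49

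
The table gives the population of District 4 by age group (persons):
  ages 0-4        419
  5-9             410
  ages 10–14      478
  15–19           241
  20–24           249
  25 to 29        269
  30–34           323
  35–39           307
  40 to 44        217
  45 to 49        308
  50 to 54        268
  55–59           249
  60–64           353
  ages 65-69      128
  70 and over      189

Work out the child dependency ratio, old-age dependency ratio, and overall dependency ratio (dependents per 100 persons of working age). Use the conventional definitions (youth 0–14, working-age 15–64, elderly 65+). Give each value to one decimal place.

0–14: 419 + 410 + 478 = 1 307
15–64: 241 + 249 + 269 + 323 + 307 + 217 + 308 + 268 + 249 + 353 = 2 784
65+: 128 + 189 = 317
Youth dependency ratio = 1 307 / 2 784 × 100 = 46.9
Old-age dependency ratio = 317 / 2 784 × 100 = 11.4
Total dependency ratio = (1 307 + 317) / 2 784 × 100 = 1 624 / 2 784 × 100 = 58.3

Youth dependency ratio: 46.9
Old-age dependency ratio: 11.4
Total dependency ratio: 58.3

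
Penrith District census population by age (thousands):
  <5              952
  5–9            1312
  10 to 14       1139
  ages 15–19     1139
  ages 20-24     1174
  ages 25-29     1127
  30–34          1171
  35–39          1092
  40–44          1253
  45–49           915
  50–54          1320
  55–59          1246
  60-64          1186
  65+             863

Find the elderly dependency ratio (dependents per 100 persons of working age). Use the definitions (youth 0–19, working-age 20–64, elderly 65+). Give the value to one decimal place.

0–19: 952 + 1312 + 1139 + 1139 = 4542
20–64: 1174 + 1127 + 1171 + 1092 + 1253 + 915 + 1320 + 1246 + 1186 = 10484
65+: 863
Old-age dependency ratio = 863 / 10484 × 100 = 8.2

Old-age dependency ratio: 8.2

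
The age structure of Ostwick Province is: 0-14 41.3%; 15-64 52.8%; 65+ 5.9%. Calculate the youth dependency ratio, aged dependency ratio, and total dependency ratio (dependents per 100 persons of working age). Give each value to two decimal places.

Youth dependency ratio = 41.3 / 52.8 × 100 = 78.22
Old-age dependency ratio = 5.9 / 52.8 × 100 = 11.17
Total dependency ratio = (41.3 + 5.9) / 52.8 × 100 = 47.2 / 52.8 × 100 = 89.39

Youth dependency ratio: 78.22
Old-age dependency ratio: 11.17
Total dependency ratio: 89.39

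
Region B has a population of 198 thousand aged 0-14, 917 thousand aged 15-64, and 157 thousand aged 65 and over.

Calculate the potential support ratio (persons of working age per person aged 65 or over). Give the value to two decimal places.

Potential support ratio = 917 / 157 = 5.84

Potential support ratio: 5.84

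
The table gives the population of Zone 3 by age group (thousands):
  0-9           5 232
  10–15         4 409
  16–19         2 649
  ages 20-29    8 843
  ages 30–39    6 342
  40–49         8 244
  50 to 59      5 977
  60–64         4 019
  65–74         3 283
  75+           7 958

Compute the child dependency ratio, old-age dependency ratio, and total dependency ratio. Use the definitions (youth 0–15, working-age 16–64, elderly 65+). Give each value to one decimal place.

Youth dependency ratio: 26.7
Old-age dependency ratio: 31.2
Total dependency ratio: 57.9

0–15: 5 232 + 4 409 = 9 641
16–64: 2 649 + 8 843 + 6 342 + 8 244 + 5 977 + 4 019 = 36 074
65+: 3 283 + 7 958 = 11 241
Youth dependency ratio = 9 641 / 36 074 × 100 = 26.7
Old-age dependency ratio = 11 241 / 36 074 × 100 = 31.2
Total dependency ratio = (9 641 + 11 241) / 36 074 × 100 = 20 882 / 36 074 × 100 = 57.9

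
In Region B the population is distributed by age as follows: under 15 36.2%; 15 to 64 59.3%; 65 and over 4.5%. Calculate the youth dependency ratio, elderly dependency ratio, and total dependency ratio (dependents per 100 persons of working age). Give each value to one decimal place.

Youth dependency ratio: 61.0
Old-age dependency ratio: 7.6
Total dependency ratio: 68.6

Youth dependency ratio = 36.2 / 59.3 × 100 = 61.0
Old-age dependency ratio = 4.5 / 59.3 × 100 = 7.6
Total dependency ratio = (36.2 + 4.5) / 59.3 × 100 = 40.7 / 59.3 × 100 = 68.6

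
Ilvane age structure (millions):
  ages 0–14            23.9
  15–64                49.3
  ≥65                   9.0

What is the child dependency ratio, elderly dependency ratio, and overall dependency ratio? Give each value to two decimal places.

Youth dependency ratio = 23.9 / 49.3 × 100 = 48.48
Old-age dependency ratio = 9.0 / 49.3 × 100 = 18.26
Total dependency ratio = (23.9 + 9.0) / 49.3 × 100 = 32.9 / 49.3 × 100 = 66.73

Youth dependency ratio: 48.48
Old-age dependency ratio: 18.26
Total dependency ratio: 66.73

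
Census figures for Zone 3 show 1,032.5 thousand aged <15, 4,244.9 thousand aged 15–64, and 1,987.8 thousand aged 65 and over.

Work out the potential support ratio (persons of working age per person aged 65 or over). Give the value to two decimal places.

Potential support ratio: 2.14

Potential support ratio = 4,244.9 / 1,987.8 = 2.14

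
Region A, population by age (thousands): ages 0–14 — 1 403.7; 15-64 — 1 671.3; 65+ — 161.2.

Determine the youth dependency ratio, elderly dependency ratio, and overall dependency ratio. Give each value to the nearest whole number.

Youth dependency ratio = 1 403.7 / 1 671.3 × 100 = 84
Old-age dependency ratio = 161.2 / 1 671.3 × 100 = 10
Total dependency ratio = (1 403.7 + 161.2) / 1 671.3 × 100 = 1 564.9 / 1 671.3 × 100 = 94

Youth dependency ratio: 84
Old-age dependency ratio: 10
Total dependency ratio: 94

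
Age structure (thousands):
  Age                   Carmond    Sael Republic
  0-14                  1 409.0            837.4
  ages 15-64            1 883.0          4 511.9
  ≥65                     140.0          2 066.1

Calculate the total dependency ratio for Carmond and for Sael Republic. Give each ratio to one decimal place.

Carmond: (1 409.0 + 140.0) / 1 883.0 × 100 = 1 549.0 / 1 883.0 × 100 = 82.3
Sael Republic: (837.4 + 2 066.1) / 4 511.9 × 100 = 2 903.5 / 4 511.9 × 100 = 64.4

Carmond: 82.3
Sael Republic: 64.4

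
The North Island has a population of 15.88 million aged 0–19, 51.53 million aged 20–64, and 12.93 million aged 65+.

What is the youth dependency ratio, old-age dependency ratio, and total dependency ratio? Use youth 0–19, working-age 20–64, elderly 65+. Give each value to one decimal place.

Youth dependency ratio: 30.8
Old-age dependency ratio: 25.1
Total dependency ratio: 55.9

Youth dependency ratio = 15.88 / 51.53 × 100 = 30.8
Old-age dependency ratio = 12.93 / 51.53 × 100 = 25.1
Total dependency ratio = (15.88 + 12.93) / 51.53 × 100 = 28.81 / 51.53 × 100 = 55.9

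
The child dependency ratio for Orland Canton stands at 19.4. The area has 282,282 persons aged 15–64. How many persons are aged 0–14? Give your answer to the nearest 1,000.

Youth dependency ratio = youth / working-age × 100
19.4 = Y / 282,282 × 100
⇒ 55,000

Aged 0–14: 55,000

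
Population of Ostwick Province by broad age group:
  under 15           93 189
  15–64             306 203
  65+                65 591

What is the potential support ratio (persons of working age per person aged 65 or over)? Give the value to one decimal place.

Potential support ratio: 4.7

Potential support ratio = 306 203 / 65 591 = 4.7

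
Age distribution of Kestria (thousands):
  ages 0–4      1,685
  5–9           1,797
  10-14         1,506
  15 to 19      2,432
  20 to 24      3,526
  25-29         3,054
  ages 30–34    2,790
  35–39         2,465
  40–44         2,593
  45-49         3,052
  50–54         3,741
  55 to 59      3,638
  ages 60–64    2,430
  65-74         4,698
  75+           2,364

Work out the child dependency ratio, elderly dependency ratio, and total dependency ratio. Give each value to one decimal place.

0–14: 1,685 + 1,797 + 1,506 = 4,988
15–64: 2,432 + 3,526 + 3,054 + 2,790 + 2,465 + 2,593 + 3,052 + 3,741 + 3,638 + 2,430 = 29,721
65+: 4,698 + 2,364 = 7,062
Youth dependency ratio = 4,988 / 29,721 × 100 = 16.8
Old-age dependency ratio = 7,062 / 29,721 × 100 = 23.8
Total dependency ratio = (4,988 + 7,062) / 29,721 × 100 = 12,050 / 29,721 × 100 = 40.5

Youth dependency ratio: 16.8
Old-age dependency ratio: 23.8
Total dependency ratio: 40.5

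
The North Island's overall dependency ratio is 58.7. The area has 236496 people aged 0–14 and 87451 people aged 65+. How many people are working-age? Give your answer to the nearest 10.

Total dependency ratio = (youth + elderly) / working-age × 100
58.7 = (236496 + 87451) / W × 100
⇒ 551870

Working-age: 551870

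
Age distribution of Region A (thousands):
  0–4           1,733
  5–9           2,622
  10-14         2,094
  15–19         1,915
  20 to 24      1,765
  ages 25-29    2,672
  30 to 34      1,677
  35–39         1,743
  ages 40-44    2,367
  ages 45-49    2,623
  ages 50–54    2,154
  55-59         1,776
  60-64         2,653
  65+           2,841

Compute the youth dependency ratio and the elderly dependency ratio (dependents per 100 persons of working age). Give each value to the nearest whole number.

Youth dependency ratio: 30
Old-age dependency ratio: 13

0–14: 1,733 + 2,622 + 2,094 = 6,449
15–64: 1,915 + 1,765 + 2,672 + 1,677 + 1,743 + 2,367 + 2,623 + 2,154 + 1,776 + 2,653 = 21,345
65+: 2,841
Youth dependency ratio = 6,449 / 21,345 × 100 = 30
Old-age dependency ratio = 2,841 / 21,345 × 100 = 13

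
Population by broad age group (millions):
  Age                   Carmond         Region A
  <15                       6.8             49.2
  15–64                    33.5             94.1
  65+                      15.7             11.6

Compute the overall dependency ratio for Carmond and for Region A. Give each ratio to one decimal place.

Carmond: (6.8 + 15.7) / 33.5 × 100 = 22.5 / 33.5 × 100 = 67.2
Region A: (49.2 + 11.6) / 94.1 × 100 = 60.8 / 94.1 × 100 = 64.6

Carmond: 67.2
Region A: 64.6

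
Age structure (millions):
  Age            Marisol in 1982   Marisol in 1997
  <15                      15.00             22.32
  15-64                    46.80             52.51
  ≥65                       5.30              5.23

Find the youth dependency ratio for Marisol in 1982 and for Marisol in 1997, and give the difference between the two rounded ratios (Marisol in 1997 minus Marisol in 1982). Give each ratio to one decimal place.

Marisol in 1982: 32.1
Marisol in 1997: 42.5
Difference: +10.4

Marisol in 1982: 15.00 / 46.80 × 100 = 32.1
Marisol in 1997: 22.32 / 52.51 × 100 = 42.5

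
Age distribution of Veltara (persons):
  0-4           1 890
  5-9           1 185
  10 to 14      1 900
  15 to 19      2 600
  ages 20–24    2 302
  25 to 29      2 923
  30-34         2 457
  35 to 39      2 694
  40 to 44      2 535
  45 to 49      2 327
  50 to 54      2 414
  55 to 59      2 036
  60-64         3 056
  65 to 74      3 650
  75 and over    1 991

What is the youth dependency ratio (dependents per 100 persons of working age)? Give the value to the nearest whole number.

0–14: 1 890 + 1 185 + 1 900 = 4 975
15–64: 2 600 + 2 302 + 2 923 + 2 457 + 2 694 + 2 535 + 2 327 + 2 414 + 2 036 + 3 056 = 25 344
65+: 3 650 + 1 991 = 5 641
Youth dependency ratio = 4 975 / 25 344 × 100 = 20

Youth dependency ratio: 20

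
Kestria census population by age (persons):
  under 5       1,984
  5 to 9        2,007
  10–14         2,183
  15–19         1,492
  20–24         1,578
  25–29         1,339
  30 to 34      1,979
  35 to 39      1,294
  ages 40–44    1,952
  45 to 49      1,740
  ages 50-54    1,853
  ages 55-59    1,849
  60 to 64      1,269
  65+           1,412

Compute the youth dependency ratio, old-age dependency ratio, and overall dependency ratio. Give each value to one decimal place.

Youth dependency ratio: 37.8
Old-age dependency ratio: 8.6
Total dependency ratio: 46.4

0–14: 1,984 + 2,007 + 2,183 = 6,174
15–64: 1,492 + 1,578 + 1,339 + 1,979 + 1,294 + 1,952 + 1,740 + 1,853 + 1,849 + 1,269 = 16,345
65+: 1,412
Youth dependency ratio = 6,174 / 16,345 × 100 = 37.8
Old-age dependency ratio = 1,412 / 16,345 × 100 = 8.6
Total dependency ratio = (6,174 + 1,412) / 16,345 × 100 = 7,586 / 16,345 × 100 = 46.4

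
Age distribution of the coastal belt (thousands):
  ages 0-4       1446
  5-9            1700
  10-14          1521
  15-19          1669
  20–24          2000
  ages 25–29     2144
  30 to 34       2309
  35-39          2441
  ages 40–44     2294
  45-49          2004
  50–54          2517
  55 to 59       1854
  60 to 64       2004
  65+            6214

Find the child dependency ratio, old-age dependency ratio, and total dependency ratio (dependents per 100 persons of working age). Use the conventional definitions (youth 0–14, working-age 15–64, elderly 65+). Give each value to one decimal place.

0–14: 1446 + 1700 + 1521 = 4667
15–64: 1669 + 2000 + 2144 + 2309 + 2441 + 2294 + 2004 + 2517 + 1854 + 2004 = 21236
65+: 6214
Youth dependency ratio = 4667 / 21236 × 100 = 22.0
Old-age dependency ratio = 6214 / 21236 × 100 = 29.3
Total dependency ratio = (4667 + 6214) / 21236 × 100 = 10881 / 21236 × 100 = 51.2

Youth dependency ratio: 22.0
Old-age dependency ratio: 29.3
Total dependency ratio: 51.2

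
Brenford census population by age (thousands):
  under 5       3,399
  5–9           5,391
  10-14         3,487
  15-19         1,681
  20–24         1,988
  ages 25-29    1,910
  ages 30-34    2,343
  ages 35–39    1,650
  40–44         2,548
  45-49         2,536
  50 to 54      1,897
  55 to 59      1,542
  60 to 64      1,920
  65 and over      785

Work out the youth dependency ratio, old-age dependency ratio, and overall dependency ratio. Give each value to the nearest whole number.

Youth dependency ratio: 61
Old-age dependency ratio: 4
Total dependency ratio: 65

0–14: 3,399 + 5,391 + 3,487 = 12,277
15–64: 1,681 + 1,988 + 1,910 + 2,343 + 1,650 + 2,548 + 2,536 + 1,897 + 1,542 + 1,920 = 20,015
65+: 785
Youth dependency ratio = 12,277 / 20,015 × 100 = 61
Old-age dependency ratio = 785 / 20,015 × 100 = 4
Total dependency ratio = (12,277 + 785) / 20,015 × 100 = 13,062 / 20,015 × 100 = 65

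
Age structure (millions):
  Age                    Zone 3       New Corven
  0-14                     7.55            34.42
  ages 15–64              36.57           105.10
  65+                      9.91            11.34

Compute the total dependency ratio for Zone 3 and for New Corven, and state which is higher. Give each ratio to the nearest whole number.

Zone 3: (7.55 + 9.91) / 36.57 × 100 = 17.46 / 36.57 × 100 = 48
New Corven: (34.42 + 11.34) / 105.10 × 100 = 45.76 / 105.10 × 100 = 44

Zone 3: 48
New Corven: 44
Higher: Zone 3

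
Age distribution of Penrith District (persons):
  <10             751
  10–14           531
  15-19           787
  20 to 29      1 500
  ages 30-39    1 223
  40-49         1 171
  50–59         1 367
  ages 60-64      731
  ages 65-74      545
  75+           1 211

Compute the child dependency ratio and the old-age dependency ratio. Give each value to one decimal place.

Youth dependency ratio: 18.9
Old-age dependency ratio: 25.9

0–14: 751 + 531 = 1 282
15–64: 787 + 1 500 + 1 223 + 1 171 + 1 367 + 731 = 6 779
65+: 545 + 1 211 = 1 756
Youth dependency ratio = 1 282 / 6 779 × 100 = 18.9
Old-age dependency ratio = 1 756 / 6 779 × 100 = 25.9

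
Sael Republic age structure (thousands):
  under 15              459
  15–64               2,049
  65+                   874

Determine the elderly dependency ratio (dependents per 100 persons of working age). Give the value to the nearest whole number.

Old-age dependency ratio: 43

Old-age dependency ratio = 874 / 2,049 × 100 = 43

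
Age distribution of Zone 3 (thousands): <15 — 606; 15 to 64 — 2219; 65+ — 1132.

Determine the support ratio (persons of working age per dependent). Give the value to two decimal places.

Support ratio: 1.28

Support ratio = 2219 / (606 + 1132) = 2219 / 1738 = 1.28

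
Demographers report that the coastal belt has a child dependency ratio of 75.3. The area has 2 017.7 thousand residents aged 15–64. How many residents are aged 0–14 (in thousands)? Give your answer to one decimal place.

Youth dependency ratio = youth / working-age × 100
75.3 = Y / 2 017.7 × 100
⇒ 1 519.3

Aged 0–14: 1 519.3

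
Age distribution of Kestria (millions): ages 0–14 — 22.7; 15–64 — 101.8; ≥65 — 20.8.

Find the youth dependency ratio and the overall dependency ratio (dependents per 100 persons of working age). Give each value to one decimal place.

Youth dependency ratio: 22.3
Total dependency ratio: 42.7

Youth dependency ratio = 22.7 / 101.8 × 100 = 22.3
Total dependency ratio = (22.7 + 20.8) / 101.8 × 100 = 43.5 / 101.8 × 100 = 42.7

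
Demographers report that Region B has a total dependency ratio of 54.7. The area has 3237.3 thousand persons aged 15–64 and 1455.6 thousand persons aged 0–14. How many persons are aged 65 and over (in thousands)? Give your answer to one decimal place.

Total dependency ratio = (youth + elderly) / working-age × 100
54.7 = (1455.6 + E) / 3237.3 × 100
⇒ 315.2

Aged 65 and over: 315.2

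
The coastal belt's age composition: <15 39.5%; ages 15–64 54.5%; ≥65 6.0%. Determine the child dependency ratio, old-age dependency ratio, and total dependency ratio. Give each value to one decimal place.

Youth dependency ratio = 39.5 / 54.5 × 100 = 72.5
Old-age dependency ratio = 6.0 / 54.5 × 100 = 11.0
Total dependency ratio = (39.5 + 6.0) / 54.5 × 100 = 45.5 / 54.5 × 100 = 83.5

Youth dependency ratio: 72.5
Old-age dependency ratio: 11.0
Total dependency ratio: 83.5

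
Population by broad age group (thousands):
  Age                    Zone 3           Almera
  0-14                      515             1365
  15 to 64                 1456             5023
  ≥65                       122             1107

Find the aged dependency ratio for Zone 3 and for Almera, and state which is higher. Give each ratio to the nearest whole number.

Zone 3: 8
Almera: 22
Higher: Almera

Zone 3: 122 / 1456 × 100 = 8
Almera: 1107 / 5023 × 100 = 22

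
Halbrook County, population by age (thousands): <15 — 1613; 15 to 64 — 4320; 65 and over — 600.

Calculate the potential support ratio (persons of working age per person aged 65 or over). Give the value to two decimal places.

Potential support ratio: 7.20

Potential support ratio = 4320 / 600 = 7.20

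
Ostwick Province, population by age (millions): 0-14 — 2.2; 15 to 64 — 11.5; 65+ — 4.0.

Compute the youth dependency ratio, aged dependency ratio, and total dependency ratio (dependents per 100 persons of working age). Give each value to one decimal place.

Youth dependency ratio: 19.1
Old-age dependency ratio: 34.8
Total dependency ratio: 53.9

Youth dependency ratio = 2.2 / 11.5 × 100 = 19.1
Old-age dependency ratio = 4.0 / 11.5 × 100 = 34.8
Total dependency ratio = (2.2 + 4.0) / 11.5 × 100 = 6.2 / 11.5 × 100 = 53.9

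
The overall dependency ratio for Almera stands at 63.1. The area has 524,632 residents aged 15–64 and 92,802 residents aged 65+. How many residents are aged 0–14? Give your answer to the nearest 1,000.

Aged 0–14: 238,000

Total dependency ratio = (youth + elderly) / working-age × 100
63.1 = (Y + 92,802) / 524,632 × 100
⇒ 238,000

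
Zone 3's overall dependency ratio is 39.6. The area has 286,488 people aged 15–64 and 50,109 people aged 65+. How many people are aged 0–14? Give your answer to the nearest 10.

Total dependency ratio = (youth + elderly) / working-age × 100
39.6 = (Y + 50,109) / 286,488 × 100
⇒ 63,340

Aged 0–14: 63,340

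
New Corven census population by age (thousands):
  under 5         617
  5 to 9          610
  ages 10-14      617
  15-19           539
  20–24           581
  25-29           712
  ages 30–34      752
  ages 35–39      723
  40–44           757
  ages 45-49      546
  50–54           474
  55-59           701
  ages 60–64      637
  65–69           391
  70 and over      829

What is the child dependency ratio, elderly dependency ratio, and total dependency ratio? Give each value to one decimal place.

0–14: 617 + 610 + 617 = 1844
15–64: 539 + 581 + 712 + 752 + 723 + 757 + 546 + 474 + 701 + 637 = 6422
65+: 391 + 829 = 1220
Youth dependency ratio = 1844 / 6422 × 100 = 28.7
Old-age dependency ratio = 1220 / 6422 × 100 = 19.0
Total dependency ratio = (1844 + 1220) / 6422 × 100 = 3064 / 6422 × 100 = 47.7

Youth dependency ratio: 28.7
Old-age dependency ratio: 19.0
Total dependency ratio: 47.7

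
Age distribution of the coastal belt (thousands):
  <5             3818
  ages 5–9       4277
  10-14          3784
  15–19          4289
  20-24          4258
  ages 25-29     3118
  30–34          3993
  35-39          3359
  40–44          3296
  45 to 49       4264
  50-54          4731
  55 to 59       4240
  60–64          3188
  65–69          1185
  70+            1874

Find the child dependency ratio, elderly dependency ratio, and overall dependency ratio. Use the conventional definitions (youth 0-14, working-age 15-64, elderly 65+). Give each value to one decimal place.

0–14: 3818 + 4277 + 3784 = 11879
15–64: 4289 + 4258 + 3118 + 3993 + 3359 + 3296 + 4264 + 4731 + 4240 + 3188 = 38736
65+: 1185 + 1874 = 3059
Youth dependency ratio = 11879 / 38736 × 100 = 30.7
Old-age dependency ratio = 3059 / 38736 × 100 = 7.9
Total dependency ratio = (11879 + 3059) / 38736 × 100 = 14938 / 38736 × 100 = 38.6

Youth dependency ratio: 30.7
Old-age dependency ratio: 7.9
Total dependency ratio: 38.6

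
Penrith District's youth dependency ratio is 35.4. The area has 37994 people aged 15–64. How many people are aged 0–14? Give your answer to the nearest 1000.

Aged 0–14: 13000

Youth dependency ratio = youth / working-age × 100
35.4 = Y / 37994 × 100
⇒ 13000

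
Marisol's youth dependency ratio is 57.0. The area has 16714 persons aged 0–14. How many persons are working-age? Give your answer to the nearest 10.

Working-age: 29320

Youth dependency ratio = youth / working-age × 100
57.0 = 16714 / W × 100
⇒ 29320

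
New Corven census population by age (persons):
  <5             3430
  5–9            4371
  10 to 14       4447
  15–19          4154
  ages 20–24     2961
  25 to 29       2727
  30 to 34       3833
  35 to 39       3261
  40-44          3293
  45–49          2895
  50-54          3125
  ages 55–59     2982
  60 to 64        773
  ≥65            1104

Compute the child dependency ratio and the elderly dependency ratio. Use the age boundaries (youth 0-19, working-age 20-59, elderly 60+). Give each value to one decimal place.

0–19: 3430 + 4371 + 4447 + 4154 = 16402
20–59: 2961 + 2727 + 3833 + 3261 + 3293 + 2895 + 3125 + 2982 = 25077
60+: 773 + 1104 = 1877
Youth dependency ratio = 16402 / 25077 × 100 = 65.4
Old-age dependency ratio = 1877 / 25077 × 100 = 7.5

Youth dependency ratio: 65.4
Old-age dependency ratio: 7.5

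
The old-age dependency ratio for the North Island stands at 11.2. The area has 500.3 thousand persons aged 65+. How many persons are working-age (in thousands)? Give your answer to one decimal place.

Working-age: 4 467.0

Old-age dependency ratio = elderly / working-age × 100
11.2 = 500.3 / W × 100
⇒ 4 467.0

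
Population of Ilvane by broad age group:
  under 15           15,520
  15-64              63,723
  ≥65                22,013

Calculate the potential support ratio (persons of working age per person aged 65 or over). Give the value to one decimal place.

Potential support ratio: 2.9

Potential support ratio = 63,723 / 22,013 = 2.9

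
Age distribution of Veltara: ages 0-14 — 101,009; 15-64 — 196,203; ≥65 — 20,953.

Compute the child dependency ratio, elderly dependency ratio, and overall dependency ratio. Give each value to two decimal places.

Youth dependency ratio: 51.48
Old-age dependency ratio: 10.68
Total dependency ratio: 62.16

Youth dependency ratio = 101,009 / 196,203 × 100 = 51.48
Old-age dependency ratio = 20,953 / 196,203 × 100 = 10.68
Total dependency ratio = (101,009 + 20,953) / 196,203 × 100 = 121,962 / 196,203 × 100 = 62.16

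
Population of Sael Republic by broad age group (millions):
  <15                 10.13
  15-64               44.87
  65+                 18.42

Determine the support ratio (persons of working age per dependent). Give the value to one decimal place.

Support ratio: 1.6

Support ratio = 44.87 / (10.13 + 18.42) = 44.87 / 28.55 = 1.6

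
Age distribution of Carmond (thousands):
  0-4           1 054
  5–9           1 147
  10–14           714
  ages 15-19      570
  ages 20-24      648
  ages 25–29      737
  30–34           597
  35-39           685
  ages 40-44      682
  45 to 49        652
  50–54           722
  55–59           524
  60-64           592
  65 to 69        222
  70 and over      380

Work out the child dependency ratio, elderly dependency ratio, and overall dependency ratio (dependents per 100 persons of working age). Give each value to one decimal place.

Youth dependency ratio: 45.5
Old-age dependency ratio: 9.4
Total dependency ratio: 54.9

0–14: 1 054 + 1 147 + 714 = 2 915
15–64: 570 + 648 + 737 + 597 + 685 + 682 + 652 + 722 + 524 + 592 = 6 409
65+: 222 + 380 = 602
Youth dependency ratio = 2 915 / 6 409 × 100 = 45.5
Old-age dependency ratio = 602 / 6 409 × 100 = 9.4
Total dependency ratio = (2 915 + 602) / 6 409 × 100 = 3 517 / 6 409 × 100 = 54.9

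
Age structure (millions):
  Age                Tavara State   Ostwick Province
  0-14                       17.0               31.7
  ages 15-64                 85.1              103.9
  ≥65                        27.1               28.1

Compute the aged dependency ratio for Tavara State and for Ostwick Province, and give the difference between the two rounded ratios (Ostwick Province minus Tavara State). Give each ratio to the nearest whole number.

Tavara State: 27.1 / 85.1 × 100 = 32
Ostwick Province: 28.1 / 103.9 × 100 = 27

Tavara State: 32
Ostwick Province: 27
Difference: -5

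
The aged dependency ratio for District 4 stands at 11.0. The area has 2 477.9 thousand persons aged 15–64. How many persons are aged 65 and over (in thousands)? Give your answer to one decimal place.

Aged 65 and over: 272.6

Old-age dependency ratio = elderly / working-age × 100
11.0 = E / 2 477.9 × 100
⇒ 272.6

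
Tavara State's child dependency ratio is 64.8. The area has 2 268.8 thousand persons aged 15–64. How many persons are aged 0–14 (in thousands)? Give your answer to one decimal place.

Youth dependency ratio = youth / working-age × 100
64.8 = Y / 2 268.8 × 100
⇒ 1 470.2

Aged 0–14: 1 470.2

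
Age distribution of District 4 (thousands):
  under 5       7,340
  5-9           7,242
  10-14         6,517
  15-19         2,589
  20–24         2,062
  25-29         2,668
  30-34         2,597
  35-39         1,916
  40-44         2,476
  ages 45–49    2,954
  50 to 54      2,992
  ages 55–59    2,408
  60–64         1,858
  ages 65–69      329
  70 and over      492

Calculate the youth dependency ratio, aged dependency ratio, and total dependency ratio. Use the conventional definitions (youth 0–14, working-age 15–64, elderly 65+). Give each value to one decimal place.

0–14: 7,340 + 7,242 + 6,517 = 21,099
15–64: 2,589 + 2,062 + 2,668 + 2,597 + 1,916 + 2,476 + 2,954 + 2,992 + 2,408 + 1,858 = 24,520
65+: 329 + 492 = 821
Youth dependency ratio = 21,099 / 24,520 × 100 = 86.0
Old-age dependency ratio = 821 / 24,520 × 100 = 3.3
Total dependency ratio = (21,099 + 821) / 24,520 × 100 = 21,920 / 24,520 × 100 = 89.4

Youth dependency ratio: 86.0
Old-age dependency ratio: 3.3
Total dependency ratio: 89.4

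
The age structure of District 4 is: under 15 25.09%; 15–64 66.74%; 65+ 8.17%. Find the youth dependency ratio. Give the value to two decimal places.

Youth dependency ratio: 37.59

Youth dependency ratio = 25.09 / 66.74 × 100 = 37.59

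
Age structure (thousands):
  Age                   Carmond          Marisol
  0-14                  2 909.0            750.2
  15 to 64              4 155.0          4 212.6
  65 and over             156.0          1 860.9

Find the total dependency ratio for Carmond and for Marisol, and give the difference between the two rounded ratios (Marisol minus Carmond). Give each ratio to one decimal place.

Carmond: 73.8
Marisol: 62.0
Difference: -11.8

Carmond: (2 909.0 + 156.0) / 4 155.0 × 100 = 3 065.0 / 4 155.0 × 100 = 73.8
Marisol: (750.2 + 1 860.9) / 4 212.6 × 100 = 2 611.1 / 4 212.6 × 100 = 62.0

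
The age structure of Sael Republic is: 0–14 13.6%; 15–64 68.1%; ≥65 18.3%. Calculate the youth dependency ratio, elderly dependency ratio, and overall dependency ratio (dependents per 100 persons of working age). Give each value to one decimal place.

Youth dependency ratio: 20.0
Old-age dependency ratio: 26.9
Total dependency ratio: 46.8

Youth dependency ratio = 13.6 / 68.1 × 100 = 20.0
Old-age dependency ratio = 18.3 / 68.1 × 100 = 26.9
Total dependency ratio = (13.6 + 18.3) / 68.1 × 100 = 31.9 / 68.1 × 100 = 46.8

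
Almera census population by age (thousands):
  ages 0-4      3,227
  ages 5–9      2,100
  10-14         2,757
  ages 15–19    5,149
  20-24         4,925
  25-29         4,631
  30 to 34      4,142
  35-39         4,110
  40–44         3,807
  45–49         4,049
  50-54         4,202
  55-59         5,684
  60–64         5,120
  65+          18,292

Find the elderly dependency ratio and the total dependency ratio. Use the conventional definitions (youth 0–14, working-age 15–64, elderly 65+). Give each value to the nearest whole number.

Old-age dependency ratio: 40
Total dependency ratio: 58

0–14: 3,227 + 2,100 + 2,757 = 8,084
15–64: 5,149 + 4,925 + 4,631 + 4,142 + 4,110 + 3,807 + 4,049 + 4,202 + 5,684 + 5,120 = 45,819
65+: 18,292
Old-age dependency ratio = 18,292 / 45,819 × 100 = 40
Total dependency ratio = (8,084 + 18,292) / 45,819 × 100 = 26,376 / 45,819 × 100 = 58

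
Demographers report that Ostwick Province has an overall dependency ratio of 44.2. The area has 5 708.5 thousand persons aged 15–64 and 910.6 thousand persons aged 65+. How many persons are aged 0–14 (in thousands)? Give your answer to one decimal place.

Total dependency ratio = (youth + elderly) / working-age × 100
44.2 = (Y + 910.6) / 5 708.5 × 100
⇒ 1 612.6

Aged 0–14: 1 612.6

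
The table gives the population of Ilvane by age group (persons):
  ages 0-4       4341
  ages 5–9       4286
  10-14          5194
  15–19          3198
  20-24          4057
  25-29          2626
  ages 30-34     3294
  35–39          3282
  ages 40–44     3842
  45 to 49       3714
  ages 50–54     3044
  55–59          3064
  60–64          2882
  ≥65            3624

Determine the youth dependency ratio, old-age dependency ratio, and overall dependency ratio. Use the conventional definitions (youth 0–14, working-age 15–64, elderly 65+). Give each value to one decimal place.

0–14: 4341 + 4286 + 5194 = 13821
15–64: 3198 + 4057 + 2626 + 3294 + 3282 + 3842 + 3714 + 3044 + 3064 + 2882 = 33003
65+: 3624
Youth dependency ratio = 13821 / 33003 × 100 = 41.9
Old-age dependency ratio = 3624 / 33003 × 100 = 11.0
Total dependency ratio = (13821 + 3624) / 33003 × 100 = 17445 / 33003 × 100 = 52.9

Youth dependency ratio: 41.9
Old-age dependency ratio: 11.0
Total dependency ratio: 52.9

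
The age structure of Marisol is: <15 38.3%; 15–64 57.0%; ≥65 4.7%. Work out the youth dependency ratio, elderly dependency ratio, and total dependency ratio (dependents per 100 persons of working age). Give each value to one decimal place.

Youth dependency ratio: 67.2
Old-age dependency ratio: 8.2
Total dependency ratio: 75.4

Youth dependency ratio = 38.3 / 57.0 × 100 = 67.2
Old-age dependency ratio = 4.7 / 57.0 × 100 = 8.2
Total dependency ratio = (38.3 + 4.7) / 57.0 × 100 = 43.0 / 57.0 × 100 = 75.4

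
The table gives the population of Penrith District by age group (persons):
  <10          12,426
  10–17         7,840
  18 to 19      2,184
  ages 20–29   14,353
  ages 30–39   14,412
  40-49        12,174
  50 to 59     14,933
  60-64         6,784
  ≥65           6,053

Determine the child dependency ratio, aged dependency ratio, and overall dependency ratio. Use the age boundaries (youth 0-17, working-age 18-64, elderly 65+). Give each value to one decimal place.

Youth dependency ratio: 31.3
Old-age dependency ratio: 9.3
Total dependency ratio: 40.6

0–17: 12,426 + 7,840 = 20,266
18–64: 2,184 + 14,353 + 14,412 + 12,174 + 14,933 + 6,784 = 64,840
65+: 6,053
Youth dependency ratio = 20,266 / 64,840 × 100 = 31.3
Old-age dependency ratio = 6,053 / 64,840 × 100 = 9.3
Total dependency ratio = (20,266 + 6,053) / 64,840 × 100 = 26,319 / 64,840 × 100 = 40.6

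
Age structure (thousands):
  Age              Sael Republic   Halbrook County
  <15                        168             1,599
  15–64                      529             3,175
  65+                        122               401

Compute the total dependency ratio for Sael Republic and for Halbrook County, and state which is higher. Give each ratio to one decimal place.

Sael Republic: 54.8
Halbrook County: 63.0
Higher: Halbrook County

Sael Republic: (168 + 122) / 529 × 100 = 290 / 529 × 100 = 54.8
Halbrook County: (1,599 + 401) / 3,175 × 100 = 2,000 / 3,175 × 100 = 63.0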